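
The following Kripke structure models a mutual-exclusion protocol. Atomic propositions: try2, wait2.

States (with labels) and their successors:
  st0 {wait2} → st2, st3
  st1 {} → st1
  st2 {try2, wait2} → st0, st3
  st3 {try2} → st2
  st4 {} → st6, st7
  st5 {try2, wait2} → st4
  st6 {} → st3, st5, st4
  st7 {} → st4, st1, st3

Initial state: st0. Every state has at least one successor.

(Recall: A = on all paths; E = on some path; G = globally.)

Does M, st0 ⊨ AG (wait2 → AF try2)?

Yes

States satisfying wait2 → AF try2: {st0, st1, st2, st3, st4, st5, st6, st7}.
States satisfying AG (wait2 → AF try2): {st0, st1, st2, st3, st4, st5, st6, st7}.
Every state reachable from st0 satisfies wait2 → AF try2.
st0 ∈ Sat(AG (wait2 → AF try2)).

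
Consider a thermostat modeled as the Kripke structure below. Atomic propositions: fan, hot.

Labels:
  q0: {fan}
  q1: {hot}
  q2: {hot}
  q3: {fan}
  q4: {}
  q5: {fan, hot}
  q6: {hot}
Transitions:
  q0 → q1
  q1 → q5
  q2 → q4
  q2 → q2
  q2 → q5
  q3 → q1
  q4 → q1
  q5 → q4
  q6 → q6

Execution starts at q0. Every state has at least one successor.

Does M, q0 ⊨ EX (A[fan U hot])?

States satisfying A[fan U hot]: {q0, q1, q2, q3, q5, q6}.
States satisfying EX (A[fan U hot]): {q0, q1, q2, q3, q4, q6}.
q0 ∈ Sat(EX (A[fan U hot])).

Holds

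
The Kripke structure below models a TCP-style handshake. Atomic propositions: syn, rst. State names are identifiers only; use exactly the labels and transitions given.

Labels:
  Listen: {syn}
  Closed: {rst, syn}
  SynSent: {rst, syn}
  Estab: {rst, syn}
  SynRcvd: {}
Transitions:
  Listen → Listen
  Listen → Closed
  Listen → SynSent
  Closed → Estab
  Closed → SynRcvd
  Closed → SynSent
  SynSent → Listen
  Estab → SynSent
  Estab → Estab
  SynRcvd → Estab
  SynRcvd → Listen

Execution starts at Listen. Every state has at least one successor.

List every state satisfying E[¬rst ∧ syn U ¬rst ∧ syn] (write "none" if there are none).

States satisfying ¬rst ∧ syn: {Listen}.
States satisfying E[¬rst ∧ syn U ¬rst ∧ syn]: {Listen}.

{Listen}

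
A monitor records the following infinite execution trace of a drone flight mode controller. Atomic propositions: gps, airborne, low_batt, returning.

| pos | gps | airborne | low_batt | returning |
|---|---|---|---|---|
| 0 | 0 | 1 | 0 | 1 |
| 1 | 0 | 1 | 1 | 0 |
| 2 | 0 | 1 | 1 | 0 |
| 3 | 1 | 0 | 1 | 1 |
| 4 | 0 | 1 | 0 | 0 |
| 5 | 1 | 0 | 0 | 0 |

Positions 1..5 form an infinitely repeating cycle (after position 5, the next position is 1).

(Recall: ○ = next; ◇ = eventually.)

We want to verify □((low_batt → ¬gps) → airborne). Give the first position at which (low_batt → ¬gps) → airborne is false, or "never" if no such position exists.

Check (low_batt → ¬gps) → airborne at each position in order: 0 ✓, 1 ✓, 2 ✓, 3 ✓, 4 ✓.
At position 5 the labels are {gps}, so (low_batt → ¬gps) → airborne is false there. This is the first violation.

5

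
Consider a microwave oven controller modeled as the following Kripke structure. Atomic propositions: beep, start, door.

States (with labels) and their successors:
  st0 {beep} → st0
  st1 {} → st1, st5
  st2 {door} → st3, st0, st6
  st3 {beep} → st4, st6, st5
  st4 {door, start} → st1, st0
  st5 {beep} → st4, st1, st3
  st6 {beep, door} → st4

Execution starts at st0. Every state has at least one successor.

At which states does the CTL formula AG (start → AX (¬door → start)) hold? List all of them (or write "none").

{st0}

States satisfying start → AX (¬door → start): {st0, st1, st2, st3, st5, st6}.
States satisfying AG (start → AX (¬door → start)): {st0}.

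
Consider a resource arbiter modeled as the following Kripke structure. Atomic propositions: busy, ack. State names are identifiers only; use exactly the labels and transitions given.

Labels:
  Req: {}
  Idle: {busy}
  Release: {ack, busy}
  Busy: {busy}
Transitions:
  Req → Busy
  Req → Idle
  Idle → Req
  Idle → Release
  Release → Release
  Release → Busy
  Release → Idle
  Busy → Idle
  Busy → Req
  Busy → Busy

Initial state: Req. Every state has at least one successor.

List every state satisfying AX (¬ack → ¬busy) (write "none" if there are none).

States satisfying ¬ack → ¬busy: {Req, Release}.
States satisfying AX (¬ack → ¬busy): {Idle}.

{Idle}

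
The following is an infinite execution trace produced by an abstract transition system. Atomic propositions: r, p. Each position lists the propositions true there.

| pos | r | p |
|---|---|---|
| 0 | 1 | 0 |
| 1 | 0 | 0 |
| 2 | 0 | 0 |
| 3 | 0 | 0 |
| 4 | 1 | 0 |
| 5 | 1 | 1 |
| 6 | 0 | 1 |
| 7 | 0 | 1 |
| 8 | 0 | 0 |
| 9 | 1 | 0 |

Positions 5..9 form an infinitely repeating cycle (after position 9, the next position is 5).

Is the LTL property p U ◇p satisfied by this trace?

Holds

Walking from position 0: ◇p first holds at position 0, and p holds at every earlier position along the way, so p U ◇p holds.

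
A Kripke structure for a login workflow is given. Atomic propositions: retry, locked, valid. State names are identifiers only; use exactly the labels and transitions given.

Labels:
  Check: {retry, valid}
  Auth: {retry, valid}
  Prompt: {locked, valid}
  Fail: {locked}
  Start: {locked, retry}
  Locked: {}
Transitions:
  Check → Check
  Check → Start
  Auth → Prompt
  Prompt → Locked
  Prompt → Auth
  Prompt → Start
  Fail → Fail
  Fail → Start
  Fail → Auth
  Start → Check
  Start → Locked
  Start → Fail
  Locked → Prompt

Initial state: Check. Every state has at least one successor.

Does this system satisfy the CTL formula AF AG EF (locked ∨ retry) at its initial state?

States satisfying AG EF (locked ∨ retry): {Check, Auth, Prompt, Fail, Start, Locked}.
States satisfying AF AG EF (locked ∨ retry): {Check, Auth, Prompt, Fail, Start, Locked}.
Check ∈ Sat(AF AG EF (locked ∨ retry)).

Holds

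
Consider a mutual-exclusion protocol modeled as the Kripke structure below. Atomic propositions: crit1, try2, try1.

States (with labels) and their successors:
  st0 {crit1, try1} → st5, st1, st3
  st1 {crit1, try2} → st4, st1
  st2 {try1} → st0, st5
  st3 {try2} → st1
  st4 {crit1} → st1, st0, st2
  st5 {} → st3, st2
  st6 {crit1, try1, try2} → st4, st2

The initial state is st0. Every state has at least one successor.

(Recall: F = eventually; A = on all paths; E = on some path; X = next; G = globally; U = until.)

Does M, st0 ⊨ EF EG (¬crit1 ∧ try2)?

States satisfying EG (¬crit1 ∧ try2): ∅.
States satisfying EF EG (¬crit1 ∧ try2): ∅.
No suitable path/successor from st0 witnesses the formula.
st0 ∉ Sat(EF EG (¬crit1 ∧ try2)).

No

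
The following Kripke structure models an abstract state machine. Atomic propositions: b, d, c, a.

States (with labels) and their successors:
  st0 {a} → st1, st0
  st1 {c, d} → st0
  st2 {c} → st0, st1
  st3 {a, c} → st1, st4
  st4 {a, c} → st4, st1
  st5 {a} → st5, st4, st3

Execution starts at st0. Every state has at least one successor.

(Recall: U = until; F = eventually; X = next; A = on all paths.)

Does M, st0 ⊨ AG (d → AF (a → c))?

Yes

States satisfying d → AF (a → c): {st0, st1, st2, st3, st4, st5}.
States satisfying AG (d → AF (a → c)): {st0, st1, st2, st3, st4, st5}.
Every state reachable from st0 satisfies d → AF (a → c).
st0 ∈ Sat(AG (d → AF (a → c))).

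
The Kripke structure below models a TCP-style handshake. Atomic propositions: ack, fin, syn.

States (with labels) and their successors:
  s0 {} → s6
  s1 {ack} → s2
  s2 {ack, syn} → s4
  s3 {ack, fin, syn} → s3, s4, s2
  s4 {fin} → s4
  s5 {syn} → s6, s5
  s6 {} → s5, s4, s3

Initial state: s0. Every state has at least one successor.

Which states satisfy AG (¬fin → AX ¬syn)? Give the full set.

{s2, s3, s4}

States satisfying ¬fin → AX ¬syn: {s0, s2, s3, s4}.
States satisfying AG (¬fin → AX ¬syn): {s2, s3, s4}.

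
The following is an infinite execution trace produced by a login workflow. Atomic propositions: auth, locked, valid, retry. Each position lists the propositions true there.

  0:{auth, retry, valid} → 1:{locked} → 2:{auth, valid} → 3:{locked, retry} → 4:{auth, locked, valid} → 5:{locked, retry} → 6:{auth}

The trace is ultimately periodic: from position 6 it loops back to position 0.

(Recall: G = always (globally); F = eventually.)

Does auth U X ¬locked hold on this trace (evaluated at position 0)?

Walking from position 0: X ¬locked first holds at position 1, and auth holds at every earlier position along the way, so auth U X ¬locked holds.

Holds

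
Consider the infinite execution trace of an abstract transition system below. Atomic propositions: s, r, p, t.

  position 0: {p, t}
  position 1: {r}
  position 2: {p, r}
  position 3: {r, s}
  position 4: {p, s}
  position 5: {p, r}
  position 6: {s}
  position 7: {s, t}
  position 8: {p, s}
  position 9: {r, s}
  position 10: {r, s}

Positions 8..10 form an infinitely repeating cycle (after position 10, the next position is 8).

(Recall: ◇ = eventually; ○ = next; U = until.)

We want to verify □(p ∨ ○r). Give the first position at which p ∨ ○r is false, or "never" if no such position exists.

Check p ∨ ○r at each position in order: 0 ✓, 1 ✓, 2 ✓.
At position 3 the labels are {r, s} and the next position 4 has {p, s}, so p ∨ ○r is false there. This is the first violation.

3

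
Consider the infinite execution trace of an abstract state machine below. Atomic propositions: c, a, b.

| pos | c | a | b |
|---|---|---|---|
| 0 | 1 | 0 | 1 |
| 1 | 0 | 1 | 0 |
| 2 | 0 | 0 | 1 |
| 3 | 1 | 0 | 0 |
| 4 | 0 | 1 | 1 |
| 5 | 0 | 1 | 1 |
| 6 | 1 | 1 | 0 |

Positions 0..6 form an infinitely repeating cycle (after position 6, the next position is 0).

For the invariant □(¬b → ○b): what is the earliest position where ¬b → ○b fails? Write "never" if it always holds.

never

¬b → ○b holds at every position 0..6, and those are all the positions the trace ever visits, so the invariant □(¬b → ○b) is never violated.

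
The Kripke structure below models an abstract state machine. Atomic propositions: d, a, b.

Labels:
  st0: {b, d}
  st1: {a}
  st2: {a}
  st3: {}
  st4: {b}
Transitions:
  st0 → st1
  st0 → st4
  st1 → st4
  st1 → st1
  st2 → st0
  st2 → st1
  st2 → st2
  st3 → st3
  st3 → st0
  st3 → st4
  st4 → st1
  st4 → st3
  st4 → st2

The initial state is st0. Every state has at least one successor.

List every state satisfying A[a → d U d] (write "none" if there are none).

{st0}

States satisfying a → d: {st0, st3, st4}.
States satisfying d: {st0}.
States satisfying A[a → d U d]: {st0}.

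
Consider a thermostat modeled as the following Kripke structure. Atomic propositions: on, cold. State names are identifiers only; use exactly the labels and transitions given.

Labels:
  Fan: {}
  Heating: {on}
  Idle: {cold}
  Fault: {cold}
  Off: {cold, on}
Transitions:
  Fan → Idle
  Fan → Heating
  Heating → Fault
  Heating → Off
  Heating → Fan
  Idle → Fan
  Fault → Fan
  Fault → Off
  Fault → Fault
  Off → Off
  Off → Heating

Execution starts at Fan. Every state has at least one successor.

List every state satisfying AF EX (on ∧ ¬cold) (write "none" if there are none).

States satisfying EX (on ∧ ¬cold): {Fan, Off}.
States satisfying AF EX (on ∧ ¬cold): {Fan, Idle, Off}.

{Fan, Idle, Off}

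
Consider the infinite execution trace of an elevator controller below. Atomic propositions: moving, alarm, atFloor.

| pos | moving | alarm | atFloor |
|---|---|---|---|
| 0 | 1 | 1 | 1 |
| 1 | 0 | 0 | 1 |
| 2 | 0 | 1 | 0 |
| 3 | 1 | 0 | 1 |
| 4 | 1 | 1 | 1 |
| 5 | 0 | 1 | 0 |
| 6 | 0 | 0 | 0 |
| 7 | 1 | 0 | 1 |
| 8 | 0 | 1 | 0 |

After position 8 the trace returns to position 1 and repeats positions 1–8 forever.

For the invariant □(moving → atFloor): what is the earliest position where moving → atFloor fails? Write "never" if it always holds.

never

moving → atFloor holds at every position 0..8, and those are all the positions the trace ever visits, so the invariant □(moving → atFloor) is never violated.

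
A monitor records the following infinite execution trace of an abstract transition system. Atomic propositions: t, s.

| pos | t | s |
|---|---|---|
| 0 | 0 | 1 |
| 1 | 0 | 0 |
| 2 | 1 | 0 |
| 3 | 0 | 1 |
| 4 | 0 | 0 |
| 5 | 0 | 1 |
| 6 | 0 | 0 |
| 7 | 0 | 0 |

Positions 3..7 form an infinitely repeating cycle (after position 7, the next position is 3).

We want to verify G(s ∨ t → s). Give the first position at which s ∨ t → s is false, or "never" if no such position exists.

Check s ∨ t → s at each position in order: 0 ✓, 1 ✓.
At position 2 the labels are {t}, so s ∨ t → s is false there. This is the first violation.

2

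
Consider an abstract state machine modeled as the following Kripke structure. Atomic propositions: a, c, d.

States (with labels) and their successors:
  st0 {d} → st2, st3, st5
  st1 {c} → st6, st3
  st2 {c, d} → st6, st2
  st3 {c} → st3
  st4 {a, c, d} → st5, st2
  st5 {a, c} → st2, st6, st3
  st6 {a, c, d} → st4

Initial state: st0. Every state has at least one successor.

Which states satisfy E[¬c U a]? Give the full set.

States satisfying ¬c: {st0}.
States satisfying a: {st4, st5, st6}.
States satisfying E[¬c U a]: {st0, st4, st5, st6}.

{st0, st4, st5, st6}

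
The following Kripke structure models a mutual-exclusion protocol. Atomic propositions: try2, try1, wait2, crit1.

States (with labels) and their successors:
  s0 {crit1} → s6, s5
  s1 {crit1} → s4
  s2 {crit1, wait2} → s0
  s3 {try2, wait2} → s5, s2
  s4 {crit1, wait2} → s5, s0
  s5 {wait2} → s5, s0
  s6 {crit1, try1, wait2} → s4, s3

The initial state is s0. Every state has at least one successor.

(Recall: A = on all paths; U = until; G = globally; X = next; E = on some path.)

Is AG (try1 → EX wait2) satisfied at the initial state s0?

States satisfying try1 → EX wait2: {s0, s1, s2, s3, s4, s5, s6}.
States satisfying AG (try1 → EX wait2): {s0, s1, s2, s3, s4, s5, s6}.
Every state reachable from s0 satisfies try1 → EX wait2.
s0 ∈ Sat(AG (try1 → EX wait2)).

Holds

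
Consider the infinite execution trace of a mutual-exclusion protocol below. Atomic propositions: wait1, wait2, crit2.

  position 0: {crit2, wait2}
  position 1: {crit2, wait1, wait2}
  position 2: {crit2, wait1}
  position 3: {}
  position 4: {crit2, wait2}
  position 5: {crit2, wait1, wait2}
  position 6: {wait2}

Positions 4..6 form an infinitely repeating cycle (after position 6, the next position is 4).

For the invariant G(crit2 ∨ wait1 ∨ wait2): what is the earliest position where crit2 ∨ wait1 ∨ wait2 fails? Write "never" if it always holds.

3

Check crit2 ∨ wait1 ∨ wait2 at each position in order: 0 ✓, 1 ✓, 2 ✓.
At position 3 the labels are {}, so crit2 ∨ wait1 ∨ wait2 is false there. This is the first violation.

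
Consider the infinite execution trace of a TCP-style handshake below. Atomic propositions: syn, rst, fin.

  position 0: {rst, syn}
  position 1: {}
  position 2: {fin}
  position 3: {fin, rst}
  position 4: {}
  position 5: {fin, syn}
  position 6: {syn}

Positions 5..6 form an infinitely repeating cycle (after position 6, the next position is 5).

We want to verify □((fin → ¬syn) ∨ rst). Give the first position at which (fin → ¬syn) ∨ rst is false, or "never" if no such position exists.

Check (fin → ¬syn) ∨ rst at each position in order: 0 ✓, 1 ✓, 2 ✓, 3 ✓, 4 ✓.
At position 5 the labels are {fin, syn}, so (fin → ¬syn) ∨ rst is false there. This is the first violation.

5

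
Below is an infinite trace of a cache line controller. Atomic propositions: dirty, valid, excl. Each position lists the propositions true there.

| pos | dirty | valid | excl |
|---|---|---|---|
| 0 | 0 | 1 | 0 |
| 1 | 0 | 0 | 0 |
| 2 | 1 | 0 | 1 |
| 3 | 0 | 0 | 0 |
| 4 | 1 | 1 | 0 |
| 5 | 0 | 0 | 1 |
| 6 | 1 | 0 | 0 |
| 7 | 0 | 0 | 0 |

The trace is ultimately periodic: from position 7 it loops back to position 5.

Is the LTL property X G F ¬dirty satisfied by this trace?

The position after 0 is 1; G F ¬dirty is true there.

Yes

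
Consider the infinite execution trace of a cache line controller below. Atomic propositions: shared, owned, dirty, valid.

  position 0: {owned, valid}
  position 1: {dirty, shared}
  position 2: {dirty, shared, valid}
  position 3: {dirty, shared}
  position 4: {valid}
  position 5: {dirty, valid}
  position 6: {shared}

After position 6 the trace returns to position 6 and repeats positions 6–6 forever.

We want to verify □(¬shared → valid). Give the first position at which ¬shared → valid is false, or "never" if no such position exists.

¬shared → valid holds at every position 0..6, and those are all the positions the trace ever visits, so the invariant □(¬shared → valid) is never violated.

never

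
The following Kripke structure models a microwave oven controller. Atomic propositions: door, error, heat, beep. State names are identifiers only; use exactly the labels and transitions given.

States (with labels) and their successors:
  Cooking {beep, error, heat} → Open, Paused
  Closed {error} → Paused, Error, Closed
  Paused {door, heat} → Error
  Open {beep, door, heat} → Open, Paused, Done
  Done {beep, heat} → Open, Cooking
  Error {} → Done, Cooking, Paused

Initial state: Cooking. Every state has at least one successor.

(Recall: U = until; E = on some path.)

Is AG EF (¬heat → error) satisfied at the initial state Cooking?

Yes

States satisfying EF (¬heat → error): {Cooking, Closed, Paused, Open, Done, Error}.
States satisfying AG EF (¬heat → error): {Cooking, Closed, Paused, Open, Done, Error}.
Every state reachable from Cooking satisfies EF (¬heat → error).
Cooking ∈ Sat(AG EF (¬heat → error)).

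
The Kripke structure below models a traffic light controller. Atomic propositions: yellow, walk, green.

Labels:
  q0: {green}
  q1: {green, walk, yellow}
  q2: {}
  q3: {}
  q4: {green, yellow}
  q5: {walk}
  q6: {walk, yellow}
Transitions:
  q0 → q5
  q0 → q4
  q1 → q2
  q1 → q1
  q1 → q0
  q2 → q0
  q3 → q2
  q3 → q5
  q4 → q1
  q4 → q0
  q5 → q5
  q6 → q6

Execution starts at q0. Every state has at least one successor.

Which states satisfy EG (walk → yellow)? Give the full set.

{q0, q1, q2, q3, q4, q6}

States satisfying walk → yellow: {q0, q1, q2, q3, q4, q6}.
States satisfying EG (walk → yellow): {q0, q1, q2, q3, q4, q6}.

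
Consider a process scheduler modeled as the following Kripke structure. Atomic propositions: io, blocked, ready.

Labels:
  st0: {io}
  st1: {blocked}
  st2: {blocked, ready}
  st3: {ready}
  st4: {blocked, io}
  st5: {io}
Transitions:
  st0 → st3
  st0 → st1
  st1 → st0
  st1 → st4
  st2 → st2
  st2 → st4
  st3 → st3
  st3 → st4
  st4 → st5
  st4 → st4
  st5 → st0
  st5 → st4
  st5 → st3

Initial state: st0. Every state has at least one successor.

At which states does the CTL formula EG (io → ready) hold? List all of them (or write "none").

{st2, st3}

States satisfying io → ready: {st1, st2, st3}.
States satisfying EG (io → ready): {st2, st3}.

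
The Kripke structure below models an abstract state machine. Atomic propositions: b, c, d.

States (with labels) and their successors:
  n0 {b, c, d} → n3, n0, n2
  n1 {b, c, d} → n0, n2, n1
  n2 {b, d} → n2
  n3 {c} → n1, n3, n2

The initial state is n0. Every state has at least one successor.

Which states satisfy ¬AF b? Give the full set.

States satisfying b: {n0, n1, n2}.
States satisfying AF b: {n0, n1, n2}.
States satisfying ¬AF b: {n3}.

{n3}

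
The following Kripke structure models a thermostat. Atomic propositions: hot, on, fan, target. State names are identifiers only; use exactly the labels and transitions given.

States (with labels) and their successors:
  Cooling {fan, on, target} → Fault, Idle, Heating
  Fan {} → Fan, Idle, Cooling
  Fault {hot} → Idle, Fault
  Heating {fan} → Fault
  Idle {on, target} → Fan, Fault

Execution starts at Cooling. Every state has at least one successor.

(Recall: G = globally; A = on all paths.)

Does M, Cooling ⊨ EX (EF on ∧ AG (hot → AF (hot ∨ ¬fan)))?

Holds

States satisfying EF on ∧ AG (hot → AF (hot ∨ ¬fan)): {Cooling, Fan, Fault, Heating, Idle}.
States satisfying EX (EF on ∧ AG (hot → AF (hot ∨ ¬fan))): {Cooling, Fan, Fault, Heating, Idle}.
Cooling ∈ Sat(EX (EF on ∧ AG (hot → AF (hot ∨ ¬fan)))).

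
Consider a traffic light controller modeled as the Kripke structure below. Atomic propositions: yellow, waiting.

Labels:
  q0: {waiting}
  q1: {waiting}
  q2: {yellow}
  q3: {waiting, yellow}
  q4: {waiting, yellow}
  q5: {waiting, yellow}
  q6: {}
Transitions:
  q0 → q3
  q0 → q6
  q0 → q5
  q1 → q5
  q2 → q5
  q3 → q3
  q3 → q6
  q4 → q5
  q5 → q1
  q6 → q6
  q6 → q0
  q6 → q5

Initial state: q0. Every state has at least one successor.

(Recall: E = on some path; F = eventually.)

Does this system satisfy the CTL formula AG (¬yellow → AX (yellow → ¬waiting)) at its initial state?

Does not hold

States satisfying ¬yellow → AX (yellow → ¬waiting): {q2, q3, q4, q5}.
States satisfying AG (¬yellow → AX (yellow → ¬waiting)): ∅.
q0 is reachable from q0 and violates ¬yellow → AX (yellow → ¬waiting), so AG fails at q0.
q0 ∉ Sat(AG (¬yellow → AX (yellow → ¬waiting))).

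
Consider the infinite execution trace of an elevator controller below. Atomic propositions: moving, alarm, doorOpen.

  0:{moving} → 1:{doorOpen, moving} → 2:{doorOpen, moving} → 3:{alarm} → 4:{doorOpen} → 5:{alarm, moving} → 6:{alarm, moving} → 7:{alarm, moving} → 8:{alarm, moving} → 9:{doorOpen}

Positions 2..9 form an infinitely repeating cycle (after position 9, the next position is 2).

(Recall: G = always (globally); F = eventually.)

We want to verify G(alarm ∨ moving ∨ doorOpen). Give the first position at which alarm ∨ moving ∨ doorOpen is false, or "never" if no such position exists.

never

alarm ∨ moving ∨ doorOpen holds at every position 0..9, and those are all the positions the trace ever visits, so the invariant G(alarm ∨ moving ∨ doorOpen) is never violated.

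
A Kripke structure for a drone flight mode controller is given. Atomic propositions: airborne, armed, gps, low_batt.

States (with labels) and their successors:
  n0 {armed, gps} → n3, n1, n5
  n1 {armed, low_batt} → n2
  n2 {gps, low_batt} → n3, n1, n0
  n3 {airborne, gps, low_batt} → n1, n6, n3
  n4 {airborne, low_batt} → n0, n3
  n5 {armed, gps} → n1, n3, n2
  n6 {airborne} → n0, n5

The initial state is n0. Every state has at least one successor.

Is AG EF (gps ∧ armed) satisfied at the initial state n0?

States satisfying EF (gps ∧ armed): {n0, n1, n2, n3, n4, n5, n6}.
States satisfying AG EF (gps ∧ armed): {n0, n1, n2, n3, n4, n5, n6}.
Every state reachable from n0 satisfies EF (gps ∧ armed).
n0 ∈ Sat(AG EF (gps ∧ armed)).

Satisfied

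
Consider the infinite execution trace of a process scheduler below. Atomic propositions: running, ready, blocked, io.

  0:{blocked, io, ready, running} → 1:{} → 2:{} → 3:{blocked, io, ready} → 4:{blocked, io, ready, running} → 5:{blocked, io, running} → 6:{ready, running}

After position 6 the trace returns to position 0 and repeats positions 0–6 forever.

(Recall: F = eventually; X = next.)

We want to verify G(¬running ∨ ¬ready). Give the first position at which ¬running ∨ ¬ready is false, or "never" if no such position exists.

0

At position 0 the labels are {blocked, io, ready, running}, so ¬running ∨ ¬ready is false there. This is the first violation.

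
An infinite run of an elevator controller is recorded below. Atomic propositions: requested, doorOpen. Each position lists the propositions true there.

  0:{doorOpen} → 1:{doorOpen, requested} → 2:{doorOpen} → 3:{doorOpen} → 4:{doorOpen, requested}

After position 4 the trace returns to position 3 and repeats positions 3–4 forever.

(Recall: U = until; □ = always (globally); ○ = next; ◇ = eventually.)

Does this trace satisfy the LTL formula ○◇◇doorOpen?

Holds

The position after 0 is 1; ◇◇doorOpen is true there.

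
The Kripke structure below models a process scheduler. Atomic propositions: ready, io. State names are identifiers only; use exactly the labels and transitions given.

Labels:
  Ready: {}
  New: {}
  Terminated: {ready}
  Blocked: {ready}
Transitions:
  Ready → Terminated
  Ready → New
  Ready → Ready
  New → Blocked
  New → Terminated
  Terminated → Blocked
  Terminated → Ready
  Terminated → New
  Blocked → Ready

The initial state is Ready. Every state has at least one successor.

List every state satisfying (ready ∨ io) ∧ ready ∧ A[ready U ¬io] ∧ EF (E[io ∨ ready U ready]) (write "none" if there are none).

States satisfying ready ∨ io: {Terminated, Blocked}.
States satisfying (ready ∨ io) ∧ ready: {Terminated, Blocked}.
States satisfying ready: {Terminated, Blocked}.
States satisfying ¬io: {Ready, New, Terminated, Blocked}.
States satisfying A[ready U ¬io]: {Ready, New, Terminated, Blocked}.
States satisfying (ready ∨ io) ∧ ready ∧ A[ready U ¬io]: {Terminated, Blocked}.
States satisfying E[io ∨ ready U ready]: {Terminated, Blocked}.
States satisfying EF (E[io ∨ ready U ready]): {Ready, New, Terminated, Blocked}.
States satisfying (ready ∨ io) ∧ ready ∧ A[ready U ¬io] ∧ EF (E[io ∨ ready U ready]): {Terminated, Blocked}.

{Terminated, Blocked}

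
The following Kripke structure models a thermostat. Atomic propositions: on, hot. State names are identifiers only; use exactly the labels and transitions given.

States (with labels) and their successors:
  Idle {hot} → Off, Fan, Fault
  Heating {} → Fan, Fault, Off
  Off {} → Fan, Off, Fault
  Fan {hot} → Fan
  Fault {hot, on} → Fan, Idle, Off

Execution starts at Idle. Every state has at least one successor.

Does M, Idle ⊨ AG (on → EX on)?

No

States satisfying on → EX on: {Idle, Heating, Off, Fan}.
States satisfying AG (on → EX on): {Fan}.
Fault is reachable from Idle and violates on → EX on, so AG fails at Idle.
Idle ∉ Sat(AG (on → EX on)).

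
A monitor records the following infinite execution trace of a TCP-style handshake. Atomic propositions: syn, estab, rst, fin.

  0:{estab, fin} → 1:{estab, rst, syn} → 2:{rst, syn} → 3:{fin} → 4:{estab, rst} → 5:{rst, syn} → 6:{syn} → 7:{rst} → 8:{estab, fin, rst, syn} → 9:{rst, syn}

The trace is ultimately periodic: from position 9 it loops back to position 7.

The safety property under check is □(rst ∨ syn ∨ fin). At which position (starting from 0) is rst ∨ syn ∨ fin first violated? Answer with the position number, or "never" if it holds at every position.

never

rst ∨ syn ∨ fin holds at every position 0..9, and those are all the positions the trace ever visits, so the invariant □(rst ∨ syn ∨ fin) is never violated.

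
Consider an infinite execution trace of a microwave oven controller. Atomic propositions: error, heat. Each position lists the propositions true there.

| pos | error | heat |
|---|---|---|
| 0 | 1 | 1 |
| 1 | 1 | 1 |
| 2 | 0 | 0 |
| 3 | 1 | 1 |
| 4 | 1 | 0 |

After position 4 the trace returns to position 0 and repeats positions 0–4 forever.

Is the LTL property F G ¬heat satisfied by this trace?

Violated

G ¬heat is false at every position 0..4, so it never becomes true and F G ¬heat fails.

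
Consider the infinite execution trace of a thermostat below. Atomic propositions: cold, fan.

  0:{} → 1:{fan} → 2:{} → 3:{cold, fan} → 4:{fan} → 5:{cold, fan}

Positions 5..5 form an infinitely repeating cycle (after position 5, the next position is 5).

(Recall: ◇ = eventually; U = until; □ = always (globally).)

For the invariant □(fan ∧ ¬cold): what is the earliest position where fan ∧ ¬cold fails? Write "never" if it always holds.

0

At position 0 the labels are {}, so fan ∧ ¬cold is false there. This is the first violation.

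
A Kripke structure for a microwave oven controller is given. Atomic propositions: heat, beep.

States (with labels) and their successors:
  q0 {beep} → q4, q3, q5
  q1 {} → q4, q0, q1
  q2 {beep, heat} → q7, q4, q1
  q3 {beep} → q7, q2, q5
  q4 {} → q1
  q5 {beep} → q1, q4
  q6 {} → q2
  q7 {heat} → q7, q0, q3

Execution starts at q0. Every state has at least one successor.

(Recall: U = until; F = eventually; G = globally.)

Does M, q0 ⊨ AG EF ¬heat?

Yes

States satisfying EF ¬heat: {q0, q1, q2, q3, q4, q5, q6, q7}.
States satisfying AG EF ¬heat: {q0, q1, q2, q3, q4, q5, q6, q7}.
Every state reachable from q0 satisfies EF ¬heat.
q0 ∈ Sat(AG EF ¬heat).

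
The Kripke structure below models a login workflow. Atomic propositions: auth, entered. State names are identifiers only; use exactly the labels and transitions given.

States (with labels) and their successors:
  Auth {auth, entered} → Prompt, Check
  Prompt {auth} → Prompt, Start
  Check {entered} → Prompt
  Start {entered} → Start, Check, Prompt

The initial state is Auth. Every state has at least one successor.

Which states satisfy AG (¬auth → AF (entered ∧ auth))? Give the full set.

none

States satisfying ¬auth → AF (entered ∧ auth): {Auth, Prompt}.
States satisfying AG (¬auth → AF (entered ∧ auth)): ∅.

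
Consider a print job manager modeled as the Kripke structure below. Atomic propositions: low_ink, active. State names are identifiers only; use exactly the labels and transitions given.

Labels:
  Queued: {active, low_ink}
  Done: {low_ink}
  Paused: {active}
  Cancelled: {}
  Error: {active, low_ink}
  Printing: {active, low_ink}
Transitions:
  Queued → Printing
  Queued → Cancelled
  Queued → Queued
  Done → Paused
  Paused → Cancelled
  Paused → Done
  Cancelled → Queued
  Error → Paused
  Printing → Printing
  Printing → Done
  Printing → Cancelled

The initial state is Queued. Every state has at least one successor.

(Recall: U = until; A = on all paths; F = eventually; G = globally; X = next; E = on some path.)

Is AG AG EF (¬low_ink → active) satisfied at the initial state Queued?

Satisfied

States satisfying AG EF (¬low_ink → active): {Queued, Done, Paused, Cancelled, Error, Printing}.
States satisfying AG AG EF (¬low_ink → active): {Queued, Done, Paused, Cancelled, Error, Printing}.
Every state reachable from Queued satisfies AG EF (¬low_ink → active).
Queued ∈ Sat(AG AG EF (¬low_ink → active)).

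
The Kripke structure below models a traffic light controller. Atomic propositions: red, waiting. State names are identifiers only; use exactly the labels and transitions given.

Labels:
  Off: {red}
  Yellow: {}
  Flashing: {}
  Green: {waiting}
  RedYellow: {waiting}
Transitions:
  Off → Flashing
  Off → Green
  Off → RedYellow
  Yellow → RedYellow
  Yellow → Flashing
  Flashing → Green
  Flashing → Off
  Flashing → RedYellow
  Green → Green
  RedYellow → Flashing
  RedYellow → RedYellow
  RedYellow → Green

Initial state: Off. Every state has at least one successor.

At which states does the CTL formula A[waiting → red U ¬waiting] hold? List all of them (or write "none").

{Off, Yellow, Flashing}

States satisfying waiting → red: {Off, Yellow, Flashing}.
States satisfying ¬waiting: {Off, Yellow, Flashing}.
States satisfying A[waiting → red U ¬waiting]: {Off, Yellow, Flashing}.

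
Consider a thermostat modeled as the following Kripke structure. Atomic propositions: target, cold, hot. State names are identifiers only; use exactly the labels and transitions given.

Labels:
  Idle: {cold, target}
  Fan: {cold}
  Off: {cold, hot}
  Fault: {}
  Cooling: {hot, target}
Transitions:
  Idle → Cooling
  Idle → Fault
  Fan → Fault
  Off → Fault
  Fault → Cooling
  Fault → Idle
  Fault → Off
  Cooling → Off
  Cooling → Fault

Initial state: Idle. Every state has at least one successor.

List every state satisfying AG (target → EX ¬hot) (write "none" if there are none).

{Idle, Fan, Off, Fault, Cooling}

States satisfying target → EX ¬hot: {Idle, Fan, Off, Fault, Cooling}.
States satisfying AG (target → EX ¬hot): {Idle, Fan, Off, Fault, Cooling}.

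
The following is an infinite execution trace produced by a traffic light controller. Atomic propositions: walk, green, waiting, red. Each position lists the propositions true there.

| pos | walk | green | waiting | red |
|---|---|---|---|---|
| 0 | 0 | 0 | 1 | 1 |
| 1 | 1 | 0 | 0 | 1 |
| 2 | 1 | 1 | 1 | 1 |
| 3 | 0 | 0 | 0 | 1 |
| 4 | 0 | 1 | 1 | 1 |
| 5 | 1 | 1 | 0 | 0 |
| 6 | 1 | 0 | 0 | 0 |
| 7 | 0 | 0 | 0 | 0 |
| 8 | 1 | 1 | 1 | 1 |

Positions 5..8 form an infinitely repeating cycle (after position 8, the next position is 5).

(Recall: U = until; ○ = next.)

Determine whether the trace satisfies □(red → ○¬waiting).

Does not hold

red → ○¬waiting must hold at every position from 0 onward. It fails at position 1, so □(red → ○¬waiting) is false.
Positions where red holds: 0, 1, 2, 3, 4, 8.
Check ○¬waiting at each: 0→ok, 1→fails, 2→ok, 3→fails, 4→ok, 8→ok.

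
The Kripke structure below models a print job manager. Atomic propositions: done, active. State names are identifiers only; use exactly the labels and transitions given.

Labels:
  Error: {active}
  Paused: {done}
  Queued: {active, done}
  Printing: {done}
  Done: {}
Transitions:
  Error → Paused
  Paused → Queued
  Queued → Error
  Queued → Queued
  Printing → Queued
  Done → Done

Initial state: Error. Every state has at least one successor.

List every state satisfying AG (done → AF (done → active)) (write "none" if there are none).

{Error, Paused, Queued, Printing, Done}

States satisfying done → AF (done → active): {Error, Paused, Queued, Printing, Done}.
States satisfying AG (done → AF (done → active)): {Error, Paused, Queued, Printing, Done}.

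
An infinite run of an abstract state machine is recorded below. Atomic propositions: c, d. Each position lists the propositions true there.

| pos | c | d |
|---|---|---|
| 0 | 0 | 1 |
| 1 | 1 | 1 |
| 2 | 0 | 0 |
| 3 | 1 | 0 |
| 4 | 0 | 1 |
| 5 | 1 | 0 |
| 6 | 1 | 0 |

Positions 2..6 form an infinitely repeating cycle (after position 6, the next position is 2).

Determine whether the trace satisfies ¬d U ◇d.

Walking from position 0: ◇d first holds at position 0, and ¬d holds at every earlier position along the way, so ¬d U ◇d holds.

Holds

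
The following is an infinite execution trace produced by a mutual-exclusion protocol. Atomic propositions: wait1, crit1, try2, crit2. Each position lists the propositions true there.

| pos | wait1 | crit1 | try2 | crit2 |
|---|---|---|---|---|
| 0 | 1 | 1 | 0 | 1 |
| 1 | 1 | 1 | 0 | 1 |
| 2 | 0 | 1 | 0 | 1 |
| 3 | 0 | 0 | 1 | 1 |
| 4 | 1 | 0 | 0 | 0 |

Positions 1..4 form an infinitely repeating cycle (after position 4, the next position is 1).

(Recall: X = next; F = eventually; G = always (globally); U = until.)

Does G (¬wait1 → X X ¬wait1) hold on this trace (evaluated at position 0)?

No

¬wait1 → X X ¬wait1 must hold at every position from 0 onward. It fails at position 2, so G (¬wait1 → X X ¬wait1) is false.
Positions where ¬wait1 holds: 2, 3.
Check X X ¬wait1 at each: 2→fails, 3→fails.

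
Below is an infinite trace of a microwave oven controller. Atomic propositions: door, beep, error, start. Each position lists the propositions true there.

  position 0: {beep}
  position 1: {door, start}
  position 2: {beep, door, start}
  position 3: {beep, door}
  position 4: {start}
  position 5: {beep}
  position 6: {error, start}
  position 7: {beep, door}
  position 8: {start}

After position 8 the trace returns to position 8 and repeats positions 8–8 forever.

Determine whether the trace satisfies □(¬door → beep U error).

¬door → beep U error must hold at every position from 0 onward. It fails at position 0, so □(¬door → beep U error) is false.
Positions where ¬door holds: 0, 4, 5, 6, 8.
Check beep U error at each: 0→fails, 4→fails, 5→ok, 6→ok, 8→fails.

No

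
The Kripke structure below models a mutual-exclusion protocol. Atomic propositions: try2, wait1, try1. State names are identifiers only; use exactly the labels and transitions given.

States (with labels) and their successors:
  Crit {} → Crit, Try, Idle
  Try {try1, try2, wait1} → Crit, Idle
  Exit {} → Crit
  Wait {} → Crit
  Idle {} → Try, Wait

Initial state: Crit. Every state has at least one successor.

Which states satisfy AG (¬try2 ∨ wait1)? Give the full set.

States satisfying ¬try2 ∨ wait1: {Crit, Try, Exit, Wait, Idle}.
States satisfying AG (¬try2 ∨ wait1): {Crit, Try, Exit, Wait, Idle}.

{Crit, Try, Exit, Wait, Idle}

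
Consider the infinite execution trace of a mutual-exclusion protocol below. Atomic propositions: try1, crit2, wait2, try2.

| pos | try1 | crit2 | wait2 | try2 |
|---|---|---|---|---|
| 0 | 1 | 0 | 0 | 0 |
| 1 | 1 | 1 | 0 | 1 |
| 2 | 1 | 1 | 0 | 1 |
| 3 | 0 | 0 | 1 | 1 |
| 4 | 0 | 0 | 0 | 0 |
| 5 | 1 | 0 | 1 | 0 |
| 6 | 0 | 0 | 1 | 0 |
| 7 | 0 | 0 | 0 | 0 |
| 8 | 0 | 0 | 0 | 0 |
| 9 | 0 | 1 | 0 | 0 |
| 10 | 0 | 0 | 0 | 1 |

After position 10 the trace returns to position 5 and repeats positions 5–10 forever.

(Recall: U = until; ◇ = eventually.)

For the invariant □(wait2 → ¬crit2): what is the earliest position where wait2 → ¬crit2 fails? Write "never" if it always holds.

never

wait2 → ¬crit2 holds at every position 0..10, and those are all the positions the trace ever visits, so the invariant □(wait2 → ¬crit2) is never violated.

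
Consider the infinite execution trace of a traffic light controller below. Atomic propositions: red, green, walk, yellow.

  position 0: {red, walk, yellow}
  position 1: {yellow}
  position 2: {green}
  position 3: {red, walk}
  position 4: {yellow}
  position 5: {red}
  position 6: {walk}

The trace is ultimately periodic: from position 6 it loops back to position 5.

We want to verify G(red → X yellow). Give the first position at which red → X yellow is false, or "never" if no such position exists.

Check red → X yellow at each position in order: 0 ✓, 1 ✓, 2 ✓, 3 ✓, 4 ✓.
At position 5 the labels are {red} and the next position 6 has {walk}, so red → X yellow is false there. This is the first violation.

5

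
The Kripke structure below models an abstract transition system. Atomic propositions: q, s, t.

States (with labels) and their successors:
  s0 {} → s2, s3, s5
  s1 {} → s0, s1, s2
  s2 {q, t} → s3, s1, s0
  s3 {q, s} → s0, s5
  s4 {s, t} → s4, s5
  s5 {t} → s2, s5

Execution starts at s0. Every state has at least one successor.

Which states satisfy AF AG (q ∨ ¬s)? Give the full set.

States satisfying AG (q ∨ ¬s): {s0, s1, s2, s3, s5}.
States satisfying AF AG (q ∨ ¬s): {s0, s1, s2, s3, s5}.

{s0, s1, s2, s3, s5}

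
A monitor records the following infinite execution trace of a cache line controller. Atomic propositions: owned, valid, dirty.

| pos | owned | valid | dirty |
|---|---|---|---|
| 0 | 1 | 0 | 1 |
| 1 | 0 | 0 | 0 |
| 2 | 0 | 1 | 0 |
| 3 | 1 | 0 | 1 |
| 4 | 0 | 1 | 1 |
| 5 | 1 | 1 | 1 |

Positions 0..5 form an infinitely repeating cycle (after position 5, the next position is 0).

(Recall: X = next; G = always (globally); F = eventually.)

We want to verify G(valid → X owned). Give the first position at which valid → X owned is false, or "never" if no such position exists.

valid → X owned holds at every position 0..5, and those are all the positions the trace ever visits, so the invariant G(valid → X owned) is never violated.

never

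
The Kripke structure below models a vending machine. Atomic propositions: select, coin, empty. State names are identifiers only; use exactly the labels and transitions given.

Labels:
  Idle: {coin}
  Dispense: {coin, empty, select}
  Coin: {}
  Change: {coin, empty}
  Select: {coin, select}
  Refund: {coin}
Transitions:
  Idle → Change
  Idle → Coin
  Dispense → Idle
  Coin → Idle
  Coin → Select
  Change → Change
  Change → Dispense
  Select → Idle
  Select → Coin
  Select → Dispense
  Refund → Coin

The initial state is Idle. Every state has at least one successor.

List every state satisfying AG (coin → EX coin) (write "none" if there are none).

States satisfying coin → EX coin: {Idle, Dispense, Coin, Change, Select}.
States satisfying AG (coin → EX coin): {Idle, Dispense, Coin, Change, Select}.

{Idle, Dispense, Coin, Change, Select}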